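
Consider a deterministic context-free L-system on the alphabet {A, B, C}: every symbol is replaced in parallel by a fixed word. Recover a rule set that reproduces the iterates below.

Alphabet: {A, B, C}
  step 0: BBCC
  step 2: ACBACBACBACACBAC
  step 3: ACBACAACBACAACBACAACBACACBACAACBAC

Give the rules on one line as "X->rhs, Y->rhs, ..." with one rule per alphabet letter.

  step 2 ⇒ step 3: ACBACBACBACACBAC ⇒ ACB·AC·A·ACB·AC·A·ACB·AC·A·ACB·AC·ACB·AC·A·ACB·AC
    A ↦ ACB
    B ↦ A
    C ↦ AC

A->ACB, B->A, C->AC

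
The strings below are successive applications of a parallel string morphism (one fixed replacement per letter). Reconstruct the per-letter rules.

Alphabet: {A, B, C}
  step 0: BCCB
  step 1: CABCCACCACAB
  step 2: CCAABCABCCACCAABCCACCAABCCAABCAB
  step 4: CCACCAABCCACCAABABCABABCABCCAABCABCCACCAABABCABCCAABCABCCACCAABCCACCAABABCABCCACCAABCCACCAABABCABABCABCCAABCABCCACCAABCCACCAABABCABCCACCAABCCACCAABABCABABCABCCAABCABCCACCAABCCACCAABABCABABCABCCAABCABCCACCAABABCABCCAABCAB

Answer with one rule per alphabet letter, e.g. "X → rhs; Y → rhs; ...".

A->AB, B->CAB, C->CCA

  step 1 ⇒ step 2: CABCCACCACAB ⇒ CCA·AB·CAB·CCA·CCA·AB·CCA·CCA·AB·CCA·AB·CAB
    A ↦ AB
    B ↦ CAB
    C ↦ CCA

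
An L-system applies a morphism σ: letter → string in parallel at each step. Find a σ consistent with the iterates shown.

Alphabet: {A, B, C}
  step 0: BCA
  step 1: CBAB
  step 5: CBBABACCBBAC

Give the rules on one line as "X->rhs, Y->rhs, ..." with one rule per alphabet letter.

  step 0 ⇒ step 1: BCA ⇒ C·BA·B
    A ↦ B
    B ↦ C
    C ↦ BA

A->B, B->C, C->BA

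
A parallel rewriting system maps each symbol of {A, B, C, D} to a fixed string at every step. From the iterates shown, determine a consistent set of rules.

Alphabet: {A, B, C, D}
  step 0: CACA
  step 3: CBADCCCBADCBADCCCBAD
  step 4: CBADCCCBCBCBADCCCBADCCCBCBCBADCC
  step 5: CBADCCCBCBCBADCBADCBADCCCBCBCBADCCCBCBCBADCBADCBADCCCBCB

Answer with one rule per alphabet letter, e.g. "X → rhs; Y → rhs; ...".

  step 4 ⇒ step 5: CBADCCCBCBCBADCCCBADCCCBCBCBADCC ⇒ CB·AD·C·C·CB·CB·CB·AD·CB·AD·CB·AD·C·C·CB·CB·CB·AD·C·C·CB·CB·CB·AD·CB·AD·CB·AD·C·C·CB·CB
    A ↦ C
    B ↦ AD
    C ↦ CB
    D ↦ C

A->C, B->AD, C->CB, D->C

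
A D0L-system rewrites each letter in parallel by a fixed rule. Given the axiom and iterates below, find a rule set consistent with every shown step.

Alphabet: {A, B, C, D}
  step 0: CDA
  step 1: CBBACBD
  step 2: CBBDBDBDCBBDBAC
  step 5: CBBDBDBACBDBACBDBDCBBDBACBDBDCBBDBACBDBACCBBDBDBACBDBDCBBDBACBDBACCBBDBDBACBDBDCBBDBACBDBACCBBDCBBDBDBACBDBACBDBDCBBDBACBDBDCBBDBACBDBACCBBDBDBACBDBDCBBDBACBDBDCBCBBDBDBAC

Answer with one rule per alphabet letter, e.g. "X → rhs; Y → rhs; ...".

A->BD, B->BD, C->CB, D->BAC

  step 1 ⇒ step 2: CBBACBD ⇒ CB·BD·BD·BD·CB·BD·BAC
    A ↦ BD
    B ↦ BD
    C ↦ CB
    D ↦ BAC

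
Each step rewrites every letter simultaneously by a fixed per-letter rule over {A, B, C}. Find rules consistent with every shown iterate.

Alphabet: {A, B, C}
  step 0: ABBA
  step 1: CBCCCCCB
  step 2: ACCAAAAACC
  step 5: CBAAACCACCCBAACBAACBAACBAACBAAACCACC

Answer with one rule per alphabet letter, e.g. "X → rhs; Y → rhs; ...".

  step 1 ⇒ step 2: CBCCCCCB ⇒ A·CC·A·A·A·A·A·CC
    B ↦ CC
    C ↦ A
  step 0 ⇒ step 1: ABBA ⇒ CB·CC·CC·CB
    A ↦ CB

A->CB, B->CC, C->A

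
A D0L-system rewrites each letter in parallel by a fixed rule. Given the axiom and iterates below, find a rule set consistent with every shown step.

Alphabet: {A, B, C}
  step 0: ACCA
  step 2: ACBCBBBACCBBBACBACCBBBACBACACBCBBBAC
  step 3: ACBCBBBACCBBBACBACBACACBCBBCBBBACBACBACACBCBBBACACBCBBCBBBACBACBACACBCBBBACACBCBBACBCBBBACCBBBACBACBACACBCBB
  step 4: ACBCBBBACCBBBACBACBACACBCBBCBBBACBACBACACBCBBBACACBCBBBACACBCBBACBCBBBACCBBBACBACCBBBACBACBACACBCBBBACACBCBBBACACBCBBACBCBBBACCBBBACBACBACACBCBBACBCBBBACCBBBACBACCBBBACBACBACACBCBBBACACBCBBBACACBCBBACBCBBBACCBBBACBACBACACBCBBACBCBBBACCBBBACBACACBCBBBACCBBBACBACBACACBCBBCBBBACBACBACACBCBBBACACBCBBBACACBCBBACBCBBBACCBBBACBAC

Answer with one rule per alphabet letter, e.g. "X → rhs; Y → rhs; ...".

A->ACB, B->BAC, C->CBB

  step 3 ⇒ step 4: ACBCBBBACCBBBACBACBACACBCBBCBBBACBACBACACBCBBBACACBCBBCBBBACBACBACACBCBBBACACBCBBACBCBBBACCBBBACBACBACACBCBB ⇒ ACB·CBB·BAC·CBB·BAC·BAC·BAC·ACB·CBB·CBB·BAC·BAC·BAC·ACB·CBB·BAC·ACB·CBB·BAC·ACB·CBB·ACB·CBB·BAC·CBB·BAC·BAC·CBB·BAC·BAC·BAC·ACB·CBB·BAC·ACB·CBB·BAC·ACB·CBB·ACB·CBB·BAC·CBB·BAC·BAC·BAC·ACB·CBB·ACB·CBB·BAC·CBB·BAC·BAC·CBB·BAC·BAC·BAC·ACB·CBB·BAC·ACB·CBB·BAC·ACB·CBB·ACB·CBB·BAC·CBB·BAC·BAC·BAC·ACB·CBB·ACB·CBB·BAC·CBB·BAC·BAC·ACB·CBB·BAC·CBB·BAC·BAC·BAC·ACB·CBB·CBB·BAC·BAC·BAC·ACB·CBB·BAC·ACB·CBB·BAC·ACB·CBB·ACB·CBB·BAC·CBB·BAC·BAC
    A ↦ ACB
    B ↦ BAC
    C ↦ CBB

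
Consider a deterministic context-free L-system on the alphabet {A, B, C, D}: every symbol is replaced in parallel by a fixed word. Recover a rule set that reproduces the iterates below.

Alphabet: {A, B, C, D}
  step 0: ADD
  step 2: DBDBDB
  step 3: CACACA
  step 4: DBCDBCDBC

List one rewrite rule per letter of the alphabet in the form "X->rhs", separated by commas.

  step 3 ⇒ step 4: CACACA ⇒ DB·C·DB·C·DB·C
    A ↦ C
    C ↦ DB
  step 2 ⇒ step 3: DBDBDB ⇒ C·A·C·A·C·A
    B ↦ A
  step 2 ⇒ step 3: DBDBDB ⇒ C·A·C·A·C·A
    D ↦ C

A->C, B->A, C->DB, D->C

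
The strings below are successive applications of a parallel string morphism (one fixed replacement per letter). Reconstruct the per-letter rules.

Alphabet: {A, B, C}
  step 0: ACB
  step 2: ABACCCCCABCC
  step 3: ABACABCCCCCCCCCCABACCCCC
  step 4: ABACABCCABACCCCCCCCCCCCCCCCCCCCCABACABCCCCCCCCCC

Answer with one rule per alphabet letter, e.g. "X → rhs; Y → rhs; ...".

A->AB, B->AC, C->CC

  step 3 ⇒ step 4: ABACABCCCCCCCCCCABACCCCC ⇒ AB·AC·AB·CC·AB·AC·CC·CC·CC·CC·CC·CC·CC·CC·CC·CC·AB·AC·AB·CC·CC·CC·CC·CC
    A ↦ AB
    B ↦ AC
    C ↦ CC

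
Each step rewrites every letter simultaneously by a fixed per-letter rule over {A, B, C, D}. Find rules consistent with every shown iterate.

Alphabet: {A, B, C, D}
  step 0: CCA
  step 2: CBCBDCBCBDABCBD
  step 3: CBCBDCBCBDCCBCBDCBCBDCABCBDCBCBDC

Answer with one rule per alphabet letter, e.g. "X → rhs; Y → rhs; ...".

  step 2 ⇒ step 3: CBCBDCBCBDABCBD ⇒ CB·CBD·CB·CBD·C·CB·CBD·CB·CBD·C·AB·CBD·CB·CBD·C
    A ↦ AB
    B ↦ CBD
    C ↦ CB
    D ↦ C

A->AB, B->CBD, C->CB, D->C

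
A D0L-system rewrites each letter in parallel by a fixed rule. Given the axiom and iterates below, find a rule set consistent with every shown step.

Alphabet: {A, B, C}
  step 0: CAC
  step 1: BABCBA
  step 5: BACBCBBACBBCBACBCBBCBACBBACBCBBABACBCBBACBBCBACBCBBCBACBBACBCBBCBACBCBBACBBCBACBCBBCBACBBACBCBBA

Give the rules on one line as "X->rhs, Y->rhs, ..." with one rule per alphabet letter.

A->BC, B->CB, C->BA

  step 0 ⇒ step 1: CAC ⇒ BA·BC·BA
    A ↦ BC
    C ↦ BA
    B ↦ CB  (constrained at step 1)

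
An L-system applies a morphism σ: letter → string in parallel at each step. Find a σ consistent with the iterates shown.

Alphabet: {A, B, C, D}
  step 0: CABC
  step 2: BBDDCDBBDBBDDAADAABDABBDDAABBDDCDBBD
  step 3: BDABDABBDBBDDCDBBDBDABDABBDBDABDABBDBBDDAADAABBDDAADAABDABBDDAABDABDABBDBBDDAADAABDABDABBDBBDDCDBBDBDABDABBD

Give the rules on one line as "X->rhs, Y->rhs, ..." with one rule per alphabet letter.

  step 2 ⇒ step 3: BBDDCDBBDBBDDAADAABDABBDDAABBDDCDBBD ⇒ BDA·BDA·BBD·BBD·DCD·BBD·BDA·BDA·BBD·BDA·BDA·BBD·BBD·DAA·DAA·BBD·DAA·DAA·BDA·BBD·DAA·BDA·BDA·BBD·BBD·DAA·DAA·BDA·BDA·BBD·BBD·DCD·BBD·BDA·BDA·BBD
    A ↦ DAA
    B ↦ BDA
    C ↦ DCD
    D ↦ BBD

A->DAA, B->BDA, C->DCD, D->BBD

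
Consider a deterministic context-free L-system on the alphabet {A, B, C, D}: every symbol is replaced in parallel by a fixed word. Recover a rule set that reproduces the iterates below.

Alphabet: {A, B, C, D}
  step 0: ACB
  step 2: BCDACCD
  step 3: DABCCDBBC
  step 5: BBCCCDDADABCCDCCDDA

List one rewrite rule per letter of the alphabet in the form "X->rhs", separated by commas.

A->CD, B->DA, C->B, D->C

  step 2 ⇒ step 3: BCDACCD ⇒ DA·B·C·CD·B·B·C
    A ↦ CD
    B ↦ DA
    C ↦ B
    D ↦ C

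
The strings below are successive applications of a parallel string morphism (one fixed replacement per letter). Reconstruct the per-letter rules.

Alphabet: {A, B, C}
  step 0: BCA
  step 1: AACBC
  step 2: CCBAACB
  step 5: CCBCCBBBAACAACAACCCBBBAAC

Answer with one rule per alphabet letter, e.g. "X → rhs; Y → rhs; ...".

A->C, B->AAC, C->B

  step 1 ⇒ step 2: AACBC ⇒ C·C·B·AAC·B
    A ↦ C
    B ↦ AAC
    C ↦ B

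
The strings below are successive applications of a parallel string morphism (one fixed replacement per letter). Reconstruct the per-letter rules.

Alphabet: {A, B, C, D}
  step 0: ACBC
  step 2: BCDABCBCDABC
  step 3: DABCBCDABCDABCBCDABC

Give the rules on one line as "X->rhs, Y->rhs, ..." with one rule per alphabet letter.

  step 2 ⇒ step 3: BCDABCBCDABC ⇒ DA·BC·B·C·DA·BC·DA·BC·B·C·DA·BC
    A ↦ C
    B ↦ DA
    C ↦ BC
    D ↦ B

A->C, B->DA, C->BC, D->B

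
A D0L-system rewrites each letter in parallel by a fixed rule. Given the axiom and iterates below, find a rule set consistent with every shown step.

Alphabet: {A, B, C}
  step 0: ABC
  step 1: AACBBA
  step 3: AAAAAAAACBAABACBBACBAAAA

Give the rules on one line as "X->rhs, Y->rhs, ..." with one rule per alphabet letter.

  step 0 ⇒ step 1: ABC ⇒ AA·CB·BA
    A ↦ AA
    B ↦ CB
    C ↦ BA

A->AA, B->CB, C->BA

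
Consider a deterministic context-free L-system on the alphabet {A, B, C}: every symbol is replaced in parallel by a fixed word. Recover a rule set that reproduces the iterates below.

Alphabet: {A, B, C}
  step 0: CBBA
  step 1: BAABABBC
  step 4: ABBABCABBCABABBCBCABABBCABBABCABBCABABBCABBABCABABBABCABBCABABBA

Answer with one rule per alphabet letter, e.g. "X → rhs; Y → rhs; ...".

A->BC, B->AB, C->BA

  step 0 ⇒ step 1: CBBA ⇒ BA·AB·AB·BC
    A ↦ BC
    B ↦ AB
    C ↦ BA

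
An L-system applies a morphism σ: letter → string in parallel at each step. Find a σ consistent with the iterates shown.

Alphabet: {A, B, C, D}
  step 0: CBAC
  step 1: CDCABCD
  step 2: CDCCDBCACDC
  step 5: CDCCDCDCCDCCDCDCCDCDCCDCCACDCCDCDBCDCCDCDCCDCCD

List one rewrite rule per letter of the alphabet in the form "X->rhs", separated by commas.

A->B, B->CA, C->CD, D->C

  step 1 ⇒ step 2: CDCABCD ⇒ CD·C·CD·B·CA·CD·C
    A ↦ B
    B ↦ CA
    C ↦ CD
    D ↦ C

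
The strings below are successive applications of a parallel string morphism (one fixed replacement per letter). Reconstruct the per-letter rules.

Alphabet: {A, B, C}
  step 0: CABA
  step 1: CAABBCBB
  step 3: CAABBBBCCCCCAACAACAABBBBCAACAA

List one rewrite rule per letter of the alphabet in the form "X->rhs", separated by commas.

  step 0 ⇒ step 1: CABA ⇒ CAA·BB·C·BB
    A ↦ BB
    B ↦ C
    C ↦ CAA

A->BB, B->C, C->CAA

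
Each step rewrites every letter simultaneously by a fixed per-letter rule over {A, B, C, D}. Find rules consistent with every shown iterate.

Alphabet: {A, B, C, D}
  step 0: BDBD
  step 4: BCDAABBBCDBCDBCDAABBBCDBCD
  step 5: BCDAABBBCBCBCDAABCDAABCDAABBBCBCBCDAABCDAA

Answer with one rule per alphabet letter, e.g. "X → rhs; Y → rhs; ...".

  step 4 ⇒ step 5: BCDAABBBCDBCDBCDAABBBCDBCD ⇒ BC·D·AA·B·B·BC·BC·BC·D·AA·BC·D·AA·BC·D·AA·B·B·BC·BC·BC·D·AA·BC·D·AA
    A ↦ B
    B ↦ BC
    C ↦ D
    D ↦ AA

A->B, B->BC, C->D, D->AA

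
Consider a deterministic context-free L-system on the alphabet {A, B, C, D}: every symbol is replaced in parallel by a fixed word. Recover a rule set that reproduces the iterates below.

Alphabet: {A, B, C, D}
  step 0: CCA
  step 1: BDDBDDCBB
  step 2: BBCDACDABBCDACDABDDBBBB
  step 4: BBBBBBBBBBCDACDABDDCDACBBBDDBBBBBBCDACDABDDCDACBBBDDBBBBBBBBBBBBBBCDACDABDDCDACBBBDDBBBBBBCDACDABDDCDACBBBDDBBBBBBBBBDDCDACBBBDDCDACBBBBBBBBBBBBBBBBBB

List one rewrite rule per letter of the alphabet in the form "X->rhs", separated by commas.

  step 1 ⇒ step 2: BDDBDDCBB ⇒ BB·CDA·CDA·BB·CDA·CDA·BDD·BB·BB
    B ↦ BB
    C ↦ BDD
    D ↦ CDA
  step 0 ⇒ step 1: CCA ⇒ BDD·BDD·CBB
    A ↦ CBB

A->CBB, B->BB, C->BDD, D->CDA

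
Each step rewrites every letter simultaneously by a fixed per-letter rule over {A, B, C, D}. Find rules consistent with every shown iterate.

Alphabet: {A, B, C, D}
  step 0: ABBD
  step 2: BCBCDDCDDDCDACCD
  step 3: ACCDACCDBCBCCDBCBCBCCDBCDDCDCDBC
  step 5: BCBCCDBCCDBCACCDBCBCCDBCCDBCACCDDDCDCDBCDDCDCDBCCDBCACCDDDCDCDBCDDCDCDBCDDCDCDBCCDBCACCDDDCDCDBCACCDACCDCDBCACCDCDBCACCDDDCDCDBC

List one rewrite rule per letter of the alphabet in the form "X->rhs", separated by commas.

A->DD, B->AC, C->CD, D->BC

  step 2 ⇒ step 3: BCBCDDCDDDCDACCD ⇒ AC·CD·AC·CD·BC·BC·CD·BC·BC·BC·CD·BC·DD·CD·CD·BC
    A ↦ DD
    B ↦ AC
    C ↦ CD
    D ↦ BC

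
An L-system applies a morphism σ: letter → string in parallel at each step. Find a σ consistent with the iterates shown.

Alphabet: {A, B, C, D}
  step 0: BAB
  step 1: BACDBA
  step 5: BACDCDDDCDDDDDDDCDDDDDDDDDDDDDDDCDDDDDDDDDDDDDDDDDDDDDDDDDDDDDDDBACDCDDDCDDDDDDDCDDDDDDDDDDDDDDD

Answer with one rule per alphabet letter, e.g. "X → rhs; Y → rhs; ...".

  step 0 ⇒ step 1: BAB ⇒ BA·CD·BA
    A ↦ CD
    B ↦ BA
    C ↦ CD  (constrained at step 1)
    D ↦ DD  (constrained at step 1)

A->CD, B->BA, C->CD, D->DD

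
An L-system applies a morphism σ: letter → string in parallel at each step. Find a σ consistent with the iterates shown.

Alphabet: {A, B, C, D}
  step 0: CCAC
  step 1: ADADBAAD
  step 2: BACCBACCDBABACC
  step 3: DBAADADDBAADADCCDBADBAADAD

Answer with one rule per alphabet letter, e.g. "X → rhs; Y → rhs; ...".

  step 2 ⇒ step 3: BACCBACCDBABACC ⇒ D·BA·AD·AD·D·BA·AD·AD·CC·D·BA·D·BA·AD·AD
    A ↦ BA
    B ↦ D
    C ↦ AD
    D ↦ CC

A->BA, B->D, C->AD, D->CC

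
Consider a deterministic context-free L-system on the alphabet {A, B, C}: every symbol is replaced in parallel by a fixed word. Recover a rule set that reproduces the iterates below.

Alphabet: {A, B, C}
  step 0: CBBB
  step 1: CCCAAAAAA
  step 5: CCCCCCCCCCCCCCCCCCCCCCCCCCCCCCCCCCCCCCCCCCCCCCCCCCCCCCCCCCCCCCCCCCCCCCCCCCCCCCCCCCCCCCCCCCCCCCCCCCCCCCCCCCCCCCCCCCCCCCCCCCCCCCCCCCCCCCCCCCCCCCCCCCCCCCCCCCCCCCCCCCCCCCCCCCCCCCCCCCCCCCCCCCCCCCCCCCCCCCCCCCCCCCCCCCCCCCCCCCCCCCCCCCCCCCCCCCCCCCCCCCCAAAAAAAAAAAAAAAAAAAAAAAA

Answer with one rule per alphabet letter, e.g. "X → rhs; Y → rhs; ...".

A->B, B->AA, C->CCC

  step 0 ⇒ step 1: CBBB ⇒ CCC·AA·AA·AA
    B ↦ AA
    C ↦ CCC
    A ↦ B  (constrained at step 1)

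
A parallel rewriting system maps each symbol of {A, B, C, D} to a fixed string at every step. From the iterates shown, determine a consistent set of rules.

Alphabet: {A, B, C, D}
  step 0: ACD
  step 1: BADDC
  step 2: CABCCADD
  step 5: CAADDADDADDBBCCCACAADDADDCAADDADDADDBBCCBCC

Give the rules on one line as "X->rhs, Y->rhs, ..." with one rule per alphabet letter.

  step 1 ⇒ step 2: BADDC ⇒ CA·B·C·C·ADD
    A ↦ B
    B ↦ CA
    C ↦ ADD
    D ↦ C

A->B, B->CA, C->ADD, D->C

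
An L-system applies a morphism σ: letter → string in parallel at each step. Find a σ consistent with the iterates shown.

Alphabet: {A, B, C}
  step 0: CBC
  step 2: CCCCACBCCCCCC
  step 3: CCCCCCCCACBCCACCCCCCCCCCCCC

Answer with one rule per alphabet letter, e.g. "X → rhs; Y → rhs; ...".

  step 2 ⇒ step 3: CCCCACBCCCCCC ⇒ CC·CC·CC·CC·ACB·CC·AC·CC·CC·CC·CC·CC·CC
    A ↦ ACB
    B ↦ AC
    C ↦ CC

A->ACB, B->AC, C->CC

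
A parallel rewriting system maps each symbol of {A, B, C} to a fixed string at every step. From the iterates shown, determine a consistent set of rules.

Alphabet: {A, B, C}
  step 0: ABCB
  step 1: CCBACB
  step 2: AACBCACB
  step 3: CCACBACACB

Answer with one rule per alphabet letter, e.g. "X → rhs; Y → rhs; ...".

A->C, B->CB, C->A

  step 2 ⇒ step 3: AACBCACB ⇒ C·C·A·CB·A·C·A·CB
    A ↦ C
    B ↦ CB
    C ↦ A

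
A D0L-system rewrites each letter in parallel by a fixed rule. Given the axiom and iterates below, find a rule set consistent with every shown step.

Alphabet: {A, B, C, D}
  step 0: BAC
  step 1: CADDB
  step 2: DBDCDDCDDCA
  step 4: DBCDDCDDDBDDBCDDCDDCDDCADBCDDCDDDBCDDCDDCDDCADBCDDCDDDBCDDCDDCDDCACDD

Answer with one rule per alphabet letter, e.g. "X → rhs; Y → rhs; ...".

A->D, B->CA, C->DB, D->CDD

  step 1 ⇒ step 2: CADDB ⇒ DB·D·CDD·CDD·CA
    A ↦ D
    B ↦ CA
    C ↦ DB
    D ↦ CDD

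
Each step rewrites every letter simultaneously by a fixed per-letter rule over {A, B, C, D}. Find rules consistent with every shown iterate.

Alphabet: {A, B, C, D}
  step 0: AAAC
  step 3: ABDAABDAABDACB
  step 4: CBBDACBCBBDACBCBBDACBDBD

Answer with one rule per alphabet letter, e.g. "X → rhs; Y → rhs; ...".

A->CB, B->BD, C->D, D->A

  step 3 ⇒ step 4: ABDAABDAABDACB ⇒ CB·BD·A·CB·CB·BD·A·CB·CB·BD·A·CB·D·BD
    A ↦ CB
    B ↦ BD
    C ↦ D
    D ↦ A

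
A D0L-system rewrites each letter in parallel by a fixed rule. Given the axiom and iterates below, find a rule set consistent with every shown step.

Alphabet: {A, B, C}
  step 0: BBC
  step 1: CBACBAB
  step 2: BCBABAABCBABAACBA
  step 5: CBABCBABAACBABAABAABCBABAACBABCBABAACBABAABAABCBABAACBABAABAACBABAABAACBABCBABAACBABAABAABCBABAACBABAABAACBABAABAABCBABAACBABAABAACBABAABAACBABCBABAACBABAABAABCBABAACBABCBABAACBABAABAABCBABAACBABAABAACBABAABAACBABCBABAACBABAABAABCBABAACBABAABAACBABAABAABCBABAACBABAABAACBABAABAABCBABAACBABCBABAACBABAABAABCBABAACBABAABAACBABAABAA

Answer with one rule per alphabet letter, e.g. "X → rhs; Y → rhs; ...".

A->BAA, B->CBA, C->B

  step 1 ⇒ step 2: CBACBAB ⇒ B·CBA·BAA·B·CBA·BAA·CBA
    A ↦ BAA
    B ↦ CBA
    C ↦ B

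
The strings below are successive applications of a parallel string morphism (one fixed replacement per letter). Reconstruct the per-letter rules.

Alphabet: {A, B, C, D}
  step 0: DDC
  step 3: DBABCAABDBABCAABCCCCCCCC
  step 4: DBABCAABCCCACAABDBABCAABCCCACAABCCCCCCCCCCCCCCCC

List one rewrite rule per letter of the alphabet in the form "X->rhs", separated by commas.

A->CA, B->AB, C->CC, D->DB

  step 3 ⇒ step 4: DBABCAABDBABCAABCCCCCCCC ⇒ DB·AB·CA·AB·CC·CA·CA·AB·DB·AB·CA·AB·CC·CA·CA·AB·CC·CC·CC·CC·CC·CC·CC·CC
    A ↦ CA
    B ↦ AB
    C ↦ CC
    D ↦ DB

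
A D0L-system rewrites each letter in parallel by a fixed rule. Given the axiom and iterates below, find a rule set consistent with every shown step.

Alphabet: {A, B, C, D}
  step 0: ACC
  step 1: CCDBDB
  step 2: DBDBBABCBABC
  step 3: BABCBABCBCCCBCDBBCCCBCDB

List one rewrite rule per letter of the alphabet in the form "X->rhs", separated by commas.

  step 2 ⇒ step 3: DBDBBABCBABC ⇒ BA·BC·BA·BC·BC·CC·BC·DB·BC·CC·BC·DB
    A ↦ CC
    B ↦ BC
    C ↦ DB
    D ↦ BA

A->CC, B->BC, C->DB, D->BA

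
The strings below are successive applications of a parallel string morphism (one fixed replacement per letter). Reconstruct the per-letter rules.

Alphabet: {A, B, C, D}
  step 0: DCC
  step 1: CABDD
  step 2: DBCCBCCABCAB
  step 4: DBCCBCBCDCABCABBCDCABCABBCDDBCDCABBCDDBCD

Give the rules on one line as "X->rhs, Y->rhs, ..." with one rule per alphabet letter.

A->BCC, B->BC, C->D, D->CAB

  step 1 ⇒ step 2: CABDD ⇒ D·BCC·BC·CAB·CAB
    A ↦ BCC
    B ↦ BC
    C ↦ D
    D ↦ CAB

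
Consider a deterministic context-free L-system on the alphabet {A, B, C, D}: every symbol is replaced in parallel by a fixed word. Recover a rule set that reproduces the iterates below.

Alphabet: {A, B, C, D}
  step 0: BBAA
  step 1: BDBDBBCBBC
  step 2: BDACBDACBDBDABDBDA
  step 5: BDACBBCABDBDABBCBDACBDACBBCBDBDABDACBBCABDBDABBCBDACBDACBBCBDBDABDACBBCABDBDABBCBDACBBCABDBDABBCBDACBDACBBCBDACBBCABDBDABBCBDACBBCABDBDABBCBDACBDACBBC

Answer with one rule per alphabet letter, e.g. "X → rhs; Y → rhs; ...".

A->BBC, B->BD, C->A, D->AC

  step 1 ⇒ step 2: BDBDBBCBBC ⇒ BD·AC·BD·AC·BD·BD·A·BD·BD·A
    B ↦ BD
    C ↦ A
    D ↦ AC
  step 0 ⇒ step 1: BBAA ⇒ BD·BD·BBC·BBC
    A ↦ BBC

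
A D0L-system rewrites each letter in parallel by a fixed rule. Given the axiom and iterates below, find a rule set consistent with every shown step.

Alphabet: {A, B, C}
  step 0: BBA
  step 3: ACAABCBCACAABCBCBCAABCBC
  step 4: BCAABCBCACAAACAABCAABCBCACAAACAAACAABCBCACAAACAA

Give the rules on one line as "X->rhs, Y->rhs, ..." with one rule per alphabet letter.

A->BC, B->AC, C->AA

  step 3 ⇒ step 4: ACAABCBCACAABCBCBCAABCBC ⇒ BC·AA·BC·BC·AC·AA·AC·AA·BC·AA·BC·BC·AC·AA·AC·AA·AC·AA·BC·BC·AC·AA·AC·AA
    A ↦ BC
    B ↦ AC
    C ↦ AA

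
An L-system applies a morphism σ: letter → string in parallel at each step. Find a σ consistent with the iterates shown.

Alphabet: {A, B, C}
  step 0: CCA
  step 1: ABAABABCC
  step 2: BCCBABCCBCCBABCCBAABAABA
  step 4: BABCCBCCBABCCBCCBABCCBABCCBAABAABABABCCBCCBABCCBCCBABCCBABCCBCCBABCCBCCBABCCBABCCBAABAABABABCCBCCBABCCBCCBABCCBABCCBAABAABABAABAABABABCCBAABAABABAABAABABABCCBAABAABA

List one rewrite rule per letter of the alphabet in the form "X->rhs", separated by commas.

  step 1 ⇒ step 2: ABAABABCC ⇒ BCC·BA·BCC·BCC·BA·BCC·BA·ABA·ABA
    A ↦ BCC
    B ↦ BA
    C ↦ ABA

A->BCC, B->BA, C->ABA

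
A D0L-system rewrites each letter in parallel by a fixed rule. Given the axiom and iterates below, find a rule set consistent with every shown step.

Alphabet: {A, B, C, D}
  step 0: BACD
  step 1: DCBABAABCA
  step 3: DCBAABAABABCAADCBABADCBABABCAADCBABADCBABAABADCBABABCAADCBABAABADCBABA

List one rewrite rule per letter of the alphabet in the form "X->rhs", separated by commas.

A->ABA, B->DCB, C->A, D->BCA

  step 0 ⇒ step 1: BACD ⇒ DCB·ABA·A·BCA
    A ↦ ABA
    B ↦ DCB
    C ↦ A
    D ↦ BCA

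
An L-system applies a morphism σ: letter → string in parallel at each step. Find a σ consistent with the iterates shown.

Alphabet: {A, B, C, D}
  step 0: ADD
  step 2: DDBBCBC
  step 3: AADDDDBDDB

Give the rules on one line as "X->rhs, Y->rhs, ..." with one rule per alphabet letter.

  step 2 ⇒ step 3: DDBBCBC ⇒ A·A·DD·DD·B·DD·B
    B ↦ DD
    C ↦ B
    D ↦ A
    A ↦ BC  (constrained at step 0)

A->BC, B->DD, C->B, D->A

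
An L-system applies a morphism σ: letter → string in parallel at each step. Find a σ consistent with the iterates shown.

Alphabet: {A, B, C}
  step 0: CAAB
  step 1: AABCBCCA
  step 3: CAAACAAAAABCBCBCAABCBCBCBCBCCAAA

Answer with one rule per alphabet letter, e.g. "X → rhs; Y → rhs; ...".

A->BC, B->CA, C->AA

  step 0 ⇒ step 1: CAAB ⇒ AA·BC·BC·CA
    A ↦ BC
    B ↦ CA
    C ↦ AA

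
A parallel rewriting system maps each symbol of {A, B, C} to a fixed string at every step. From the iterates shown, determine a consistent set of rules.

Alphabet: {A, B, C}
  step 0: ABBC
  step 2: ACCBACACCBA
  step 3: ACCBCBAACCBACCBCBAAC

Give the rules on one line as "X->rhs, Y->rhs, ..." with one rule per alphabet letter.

  step 2 ⇒ step 3: ACCBACACCBA ⇒ AC·CB·CB·A·AC·CB·AC·CB·CB·A·AC
    A ↦ AC
    B ↦ A
    C ↦ CB

A->AC, B->A, C->CB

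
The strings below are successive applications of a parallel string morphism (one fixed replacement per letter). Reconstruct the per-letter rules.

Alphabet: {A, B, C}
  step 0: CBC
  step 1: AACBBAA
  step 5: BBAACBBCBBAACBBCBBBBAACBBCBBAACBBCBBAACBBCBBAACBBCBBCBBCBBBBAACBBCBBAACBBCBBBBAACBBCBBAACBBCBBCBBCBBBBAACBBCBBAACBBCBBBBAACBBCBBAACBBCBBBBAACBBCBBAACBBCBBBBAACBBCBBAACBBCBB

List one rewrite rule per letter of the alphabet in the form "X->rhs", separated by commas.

  step 0 ⇒ step 1: CBC ⇒ AA·CBB·AA
    B ↦ CBB
    C ↦ AA
    A ↦ B  (constrained at step 1)

A->B, B->CBB, C->AA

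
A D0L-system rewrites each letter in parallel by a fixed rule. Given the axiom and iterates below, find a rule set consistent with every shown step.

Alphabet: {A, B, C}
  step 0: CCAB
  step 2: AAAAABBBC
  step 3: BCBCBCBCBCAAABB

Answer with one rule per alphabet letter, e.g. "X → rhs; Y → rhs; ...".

  step 2 ⇒ step 3: AAAAABBBC ⇒ BC·BC·BC·BC·BC·A·A·A·BB
    A ↦ BC
    B ↦ A
    C ↦ BB

A->BC, B->A, C->BB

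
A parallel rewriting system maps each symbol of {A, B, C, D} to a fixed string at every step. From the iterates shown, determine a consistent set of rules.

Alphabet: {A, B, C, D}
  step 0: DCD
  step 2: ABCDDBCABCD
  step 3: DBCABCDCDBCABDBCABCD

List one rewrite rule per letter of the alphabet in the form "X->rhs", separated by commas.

  step 2 ⇒ step 3: ABCDDBCABCD ⇒ D·BC·AB·CD·CD·BC·AB·D·BC·AB·CD
    A ↦ D
    B ↦ BC
    C ↦ AB
    D ↦ CD

A->D, B->BC, C->AB, D->CD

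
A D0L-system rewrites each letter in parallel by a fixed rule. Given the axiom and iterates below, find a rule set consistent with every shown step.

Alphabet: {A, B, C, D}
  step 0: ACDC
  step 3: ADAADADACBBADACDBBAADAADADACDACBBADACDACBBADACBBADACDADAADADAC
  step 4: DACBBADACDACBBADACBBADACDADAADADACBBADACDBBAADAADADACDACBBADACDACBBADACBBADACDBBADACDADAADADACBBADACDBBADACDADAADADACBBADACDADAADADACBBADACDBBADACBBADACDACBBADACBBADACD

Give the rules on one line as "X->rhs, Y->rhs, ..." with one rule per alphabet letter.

  step 3 ⇒ step 4: ADAADADACBBADACDBBAADAADADACDACBBADACDACBBADACBBADACDADAADADAC ⇒ DAC·BBA·DAC·DAC·BBA·DAC·BBA·DAC·D·ADA·ADA·DAC·BBA·DAC·D·BBA·ADA·ADA·DAC·DAC·BBA·DAC·DAC·BBA·DAC·BBA·DAC·D·BBA·DAC·D·ADA·ADA·DAC·BBA·DAC·D·BBA·DAC·D·ADA·ADA·DAC·BBA·DAC·D·ADA·ADA·DAC·BBA·DAC·D·BBA·DAC·BBA·DAC·DAC·BBA·DAC·BBA·DAC·D
    A ↦ DAC
    B ↦ ADA
    C ↦ D
    D ↦ BBA

A->DAC, B->ADA, C->D, D->BBA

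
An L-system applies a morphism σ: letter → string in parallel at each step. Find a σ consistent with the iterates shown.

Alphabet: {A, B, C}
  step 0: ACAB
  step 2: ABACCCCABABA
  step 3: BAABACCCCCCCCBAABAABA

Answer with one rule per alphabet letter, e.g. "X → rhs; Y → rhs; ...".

A->BA, B->A, C->CC

  step 2 ⇒ step 3: ABACCCCABABA ⇒ BA·A·BA·CC·CC·CC·CC·BA·A·BA·A·BA
    A ↦ BA
    B ↦ A
    C ↦ CC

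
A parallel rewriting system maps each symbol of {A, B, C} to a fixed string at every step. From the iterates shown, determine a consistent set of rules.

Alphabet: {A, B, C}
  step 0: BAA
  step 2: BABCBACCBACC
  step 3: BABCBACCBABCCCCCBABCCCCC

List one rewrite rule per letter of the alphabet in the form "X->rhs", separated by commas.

A->BC, B->BA, C->CC

  step 2 ⇒ step 3: BABCBACCBACC ⇒ BA·BC·BA·CC·BA·BC·CC·CC·BA·BC·CC·CC
    A ↦ BC
    B ↦ BA
    C ↦ CC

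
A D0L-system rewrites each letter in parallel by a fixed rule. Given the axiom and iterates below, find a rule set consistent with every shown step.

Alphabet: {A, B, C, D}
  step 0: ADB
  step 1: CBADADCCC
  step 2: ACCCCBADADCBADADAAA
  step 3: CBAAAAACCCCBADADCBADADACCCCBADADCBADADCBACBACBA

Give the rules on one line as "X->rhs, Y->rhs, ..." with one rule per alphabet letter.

A->CBA, B->CCC, C->A, D->DAD

  step 2 ⇒ step 3: ACCCCBADADCBADADAAA ⇒ CBA·A·A·A·A·CCC·CBA·DAD·CBA·DAD·A·CCC·CBA·DAD·CBA·DAD·CBA·CBA·CBA
    A ↦ CBA
    B ↦ CCC
    C ↦ A
    D ↦ DAD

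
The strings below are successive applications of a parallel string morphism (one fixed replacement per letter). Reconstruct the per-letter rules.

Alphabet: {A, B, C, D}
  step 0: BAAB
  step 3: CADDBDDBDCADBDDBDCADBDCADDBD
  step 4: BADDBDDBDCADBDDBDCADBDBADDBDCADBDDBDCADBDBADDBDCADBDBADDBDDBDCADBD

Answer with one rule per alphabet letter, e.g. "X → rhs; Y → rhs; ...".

A->D, B->CA, C->BA, D->DBD

  step 3 ⇒ step 4: CADDBDDBDCADBDDBDCADBDCADDBD ⇒ BA·D·DBD·DBD·CA·DBD·DBD·CA·DBD·BA·D·DBD·CA·DBD·DBD·CA·DBD·BA·D·DBD·CA·DBD·BA·D·DBD·DBD·CA·DBD
    A ↦ D
    B ↦ CA
    C ↦ BA
    D ↦ DBD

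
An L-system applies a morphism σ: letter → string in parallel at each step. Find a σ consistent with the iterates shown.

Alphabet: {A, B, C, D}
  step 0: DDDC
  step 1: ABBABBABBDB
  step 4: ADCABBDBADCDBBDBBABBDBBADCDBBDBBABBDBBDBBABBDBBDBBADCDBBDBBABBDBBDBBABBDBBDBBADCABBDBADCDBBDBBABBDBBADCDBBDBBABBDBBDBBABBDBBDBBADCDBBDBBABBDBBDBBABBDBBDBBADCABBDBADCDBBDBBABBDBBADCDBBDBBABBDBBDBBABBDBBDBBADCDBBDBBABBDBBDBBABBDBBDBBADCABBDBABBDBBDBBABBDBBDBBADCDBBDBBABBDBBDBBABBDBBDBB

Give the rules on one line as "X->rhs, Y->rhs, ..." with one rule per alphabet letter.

A->ADC, B->DBB, C->DB, D->ABB

  step 0 ⇒ step 1: DDDC ⇒ ABB·ABB·ABB·DB
    C ↦ DB
    D ↦ ABB
    A ↦ ADC  (constrained at step 1)
    B ↦ DBB  (constrained at step 1)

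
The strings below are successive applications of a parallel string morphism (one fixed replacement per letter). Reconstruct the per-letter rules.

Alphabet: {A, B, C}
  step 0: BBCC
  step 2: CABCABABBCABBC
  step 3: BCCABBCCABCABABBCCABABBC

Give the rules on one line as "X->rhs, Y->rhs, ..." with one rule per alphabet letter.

  step 2 ⇒ step 3: CABCABABBCABBC ⇒ BC·C·AB·BC·C·AB·C·AB·AB·BC·C·AB·AB·BC
    A ↦ C
    B ↦ AB
    C ↦ BC

A->C, B->AB, C->BC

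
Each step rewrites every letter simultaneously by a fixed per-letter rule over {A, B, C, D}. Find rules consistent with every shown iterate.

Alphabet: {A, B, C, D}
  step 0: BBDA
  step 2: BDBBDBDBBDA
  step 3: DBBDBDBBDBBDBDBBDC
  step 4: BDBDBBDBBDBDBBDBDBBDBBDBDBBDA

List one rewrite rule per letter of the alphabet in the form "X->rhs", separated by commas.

  step 3 ⇒ step 4: DBBDBDBBDBBDBDBBDC ⇒ B·DB·DB·B·DB·B·DB·DB·B·DB·DB·B·DB·B·DB·DB·B·DA
    B ↦ DB
    C ↦ DA
    D ↦ B
  step 2 ⇒ step 3: BDBBDBDBBDA ⇒ DB·B·DB·DB·B·DB·B·DB·DB·B·DC
    A ↦ DC

A->DC, B->DB, C->DA, D->B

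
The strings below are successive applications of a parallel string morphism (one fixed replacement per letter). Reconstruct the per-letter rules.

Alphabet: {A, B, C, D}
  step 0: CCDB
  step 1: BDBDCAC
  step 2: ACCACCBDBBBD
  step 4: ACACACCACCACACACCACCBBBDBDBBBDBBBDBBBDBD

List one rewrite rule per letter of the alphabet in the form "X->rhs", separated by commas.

  step 1 ⇒ step 2: BDBDCAC ⇒ AC·C·AC·C·BD·BB·BD
    A ↦ BB
    B ↦ AC
    C ↦ BD
    D ↦ C

A->BB, B->AC, C->BD, D->C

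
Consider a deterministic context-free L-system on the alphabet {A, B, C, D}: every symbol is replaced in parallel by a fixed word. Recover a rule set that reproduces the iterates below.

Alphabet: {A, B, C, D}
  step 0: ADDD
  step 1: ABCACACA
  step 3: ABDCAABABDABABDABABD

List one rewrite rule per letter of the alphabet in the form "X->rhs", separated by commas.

  step 0 ⇒ step 1: ADDD ⇒ AB·CA·CA·CA
    A ↦ AB
    D ↦ CA
    B ↦ D  (constrained at step 1)
    C ↦ A  (constrained at step 1)

A->AB, B->D, C->A, D->CA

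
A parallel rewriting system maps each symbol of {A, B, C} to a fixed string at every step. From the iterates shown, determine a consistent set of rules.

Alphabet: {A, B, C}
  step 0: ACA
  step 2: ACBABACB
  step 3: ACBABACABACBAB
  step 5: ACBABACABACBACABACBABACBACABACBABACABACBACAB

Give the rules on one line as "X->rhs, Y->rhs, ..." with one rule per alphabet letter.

  step 2 ⇒ step 3: ACBABACB ⇒ AC·B·AB·AC·AB·AC·B·AB
    A ↦ AC
    B ↦ AB
    C ↦ B

A->AC, B->AB, C->B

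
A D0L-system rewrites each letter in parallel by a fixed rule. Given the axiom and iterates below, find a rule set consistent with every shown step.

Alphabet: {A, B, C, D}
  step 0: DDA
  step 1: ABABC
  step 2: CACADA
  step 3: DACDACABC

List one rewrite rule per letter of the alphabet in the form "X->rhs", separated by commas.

  step 2 ⇒ step 3: CACADA ⇒ DA·C·DA·C·AB·C
    A ↦ C
    C ↦ DA
    D ↦ AB
  step 1 ⇒ step 2: ABABC ⇒ C·A·C·A·DA
    B ↦ A

A->C, B->A, C->DA, D->AB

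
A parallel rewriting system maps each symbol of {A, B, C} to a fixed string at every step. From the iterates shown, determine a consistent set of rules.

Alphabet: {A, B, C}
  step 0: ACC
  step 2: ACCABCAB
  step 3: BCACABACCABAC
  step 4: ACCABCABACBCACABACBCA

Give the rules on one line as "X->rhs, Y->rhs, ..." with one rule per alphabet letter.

  step 3 ⇒ step 4: BCACABACCABAC ⇒ AC·CA·B·CA·B·AC·B·CA·CA·B·AC·B·CA
    A ↦ B
    B ↦ AC
    C ↦ CA

A->B, B->AC, C->CA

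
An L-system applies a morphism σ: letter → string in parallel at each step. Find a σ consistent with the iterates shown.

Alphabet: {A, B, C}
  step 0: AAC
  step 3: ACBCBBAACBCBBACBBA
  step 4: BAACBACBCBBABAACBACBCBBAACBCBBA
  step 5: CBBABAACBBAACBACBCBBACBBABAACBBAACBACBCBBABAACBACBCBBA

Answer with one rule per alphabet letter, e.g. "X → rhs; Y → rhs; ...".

  step 4 ⇒ step 5: BAACBACBCBBABAACBACBCBBAACBCBBA ⇒ CB·BA·BA·A·CB·BA·A·CB·A·CB·CB·BA·CB·BA·BA·A·CB·BA·A·CB·A·CB·CB·BA·BA·A·CB·A·CB·CB·BA
    A ↦ BA
    B ↦ CB
    C ↦ A

A->BA, B->CB, C->A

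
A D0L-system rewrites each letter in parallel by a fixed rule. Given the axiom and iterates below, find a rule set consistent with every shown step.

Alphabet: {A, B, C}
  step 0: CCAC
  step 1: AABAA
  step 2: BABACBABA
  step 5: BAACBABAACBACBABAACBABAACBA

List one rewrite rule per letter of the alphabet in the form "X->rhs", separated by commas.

A->BA, B->C, C->A

  step 1 ⇒ step 2: AABAA ⇒ BA·BA·C·BA·BA
    A ↦ BA
    B ↦ C
  step 0 ⇒ step 1: CCAC ⇒ A·A·BA·A
    C ↦ A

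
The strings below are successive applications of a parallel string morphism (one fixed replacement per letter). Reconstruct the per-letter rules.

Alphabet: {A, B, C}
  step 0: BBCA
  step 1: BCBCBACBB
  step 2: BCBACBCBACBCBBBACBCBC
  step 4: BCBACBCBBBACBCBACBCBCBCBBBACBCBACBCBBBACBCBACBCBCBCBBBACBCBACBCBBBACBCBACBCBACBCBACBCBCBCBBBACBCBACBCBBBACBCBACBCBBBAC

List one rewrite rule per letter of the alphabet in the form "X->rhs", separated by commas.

A->BB, B->BC, C->BAC

  step 1 ⇒ step 2: BCBCBACBB ⇒ BC·BAC·BC·BAC·BC·BB·BAC·BC·BC
    A ↦ BB
    B ↦ BC
    C ↦ BAC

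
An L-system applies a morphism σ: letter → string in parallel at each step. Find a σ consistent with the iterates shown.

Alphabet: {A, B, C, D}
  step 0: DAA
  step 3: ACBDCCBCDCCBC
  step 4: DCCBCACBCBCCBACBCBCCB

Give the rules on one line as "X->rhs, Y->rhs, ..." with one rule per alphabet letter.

A->DC, B->C, C->CB, D->A

  step 3 ⇒ step 4: ACBDCCBCDCCBC ⇒ DC·CB·C·A·CB·CB·C·CB·A·CB·CB·C·CB
    A ↦ DC
    B ↦ C
    C ↦ CB
    D ↦ A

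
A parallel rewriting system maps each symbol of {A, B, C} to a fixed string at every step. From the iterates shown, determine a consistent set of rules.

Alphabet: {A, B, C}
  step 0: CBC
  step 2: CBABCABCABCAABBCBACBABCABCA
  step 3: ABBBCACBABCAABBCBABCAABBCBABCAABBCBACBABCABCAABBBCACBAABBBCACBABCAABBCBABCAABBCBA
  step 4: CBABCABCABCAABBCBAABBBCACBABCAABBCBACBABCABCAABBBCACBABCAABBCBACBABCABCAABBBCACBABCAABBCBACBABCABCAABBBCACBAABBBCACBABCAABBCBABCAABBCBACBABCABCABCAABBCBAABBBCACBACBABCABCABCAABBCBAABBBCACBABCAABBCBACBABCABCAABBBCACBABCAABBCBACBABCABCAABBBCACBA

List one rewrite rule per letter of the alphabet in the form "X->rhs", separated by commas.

  step 3 ⇒ step 4: ABBBCACBABCAABBCBABCAABBCBABCAABBCBACBABCABCAABBBCACBAABBBCACBABCAABBCBABCAABBCBA ⇒ CBA·BCA·BCA·BCA·ABB·CBA·ABB·BCA·CBA·BCA·ABB·CBA·CBA·BCA·BCA·ABB·BCA·CBA·BCA·ABB·CBA·CBA·BCA·BCA·ABB·BCA·CBA·BCA·ABB·CBA·CBA·BCA·BCA·ABB·BCA·CBA·ABB·BCA·CBA·BCA·ABB·CBA·BCA·ABB·CBA·CBA·BCA·BCA·BCA·ABB·CBA·ABB·BCA·CBA·CBA·BCA·BCA·BCA·ABB·CBA·ABB·BCA·CBA·BCA·ABB·CBA·CBA·BCA·BCA·ABB·BCA·CBA·BCA·ABB·CBA·CBA·BCA·BCA·ABB·BCA·CBA
    A ↦ CBA
    B ↦ BCA
    C ↦ ABB

A->CBA, B->BCA, C->ABB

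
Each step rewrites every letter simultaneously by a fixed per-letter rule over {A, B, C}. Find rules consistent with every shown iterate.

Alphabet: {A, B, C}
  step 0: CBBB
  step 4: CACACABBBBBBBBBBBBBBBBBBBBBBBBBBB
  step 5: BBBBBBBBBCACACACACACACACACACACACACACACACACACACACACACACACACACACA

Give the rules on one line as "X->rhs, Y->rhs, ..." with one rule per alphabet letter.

  step 4 ⇒ step 5: CACACABBBBBBBBBBBBBBBBBBBBBBBBBBB ⇒ B·BB·B·BB·B·BB·CA·CA·CA·CA·CA·CA·CA·CA·CA·CA·CA·CA·CA·CA·CA·CA·CA·CA·CA·CA·CA·CA·CA·CA·CA·CA·CA
    A ↦ BB
    B ↦ CA
    C ↦ B

A->BB, B->CA, C->B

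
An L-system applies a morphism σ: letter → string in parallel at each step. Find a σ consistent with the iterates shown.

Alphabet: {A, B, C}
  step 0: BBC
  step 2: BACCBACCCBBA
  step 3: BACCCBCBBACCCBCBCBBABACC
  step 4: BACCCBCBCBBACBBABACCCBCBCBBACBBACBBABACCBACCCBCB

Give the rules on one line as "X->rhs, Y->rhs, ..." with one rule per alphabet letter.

A->CC, B->BA, C->CB

  step 3 ⇒ step 4: BACCCBCBBACCCBCBCBBABACC ⇒ BA·CC·CB·CB·CB·BA·CB·BA·BA·CC·CB·CB·CB·BA·CB·BA·CB·BA·BA·CC·BA·CC·CB·CB
    A ↦ CC
    B ↦ BA
    C ↦ CB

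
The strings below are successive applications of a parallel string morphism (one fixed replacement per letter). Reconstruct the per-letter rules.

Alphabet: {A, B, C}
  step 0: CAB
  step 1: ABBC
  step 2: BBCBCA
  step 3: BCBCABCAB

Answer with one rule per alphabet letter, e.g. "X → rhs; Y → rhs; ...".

  step 2 ⇒ step 3: BBCBCA ⇒ BC·BC·A·BC·A·B
    A ↦ B
    B ↦ BC
    C ↦ A

A->B, B->BC, C->A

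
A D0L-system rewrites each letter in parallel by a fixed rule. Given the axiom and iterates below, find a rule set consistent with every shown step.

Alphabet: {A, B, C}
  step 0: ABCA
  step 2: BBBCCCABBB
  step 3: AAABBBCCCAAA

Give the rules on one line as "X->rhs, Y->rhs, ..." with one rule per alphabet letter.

A->CCC, B->A, C->B

  step 2 ⇒ step 3: BBBCCCABBB ⇒ A·A·A·B·B·B·CCC·A·A·A
    A ↦ CCC
    B ↦ A
    C ↦ B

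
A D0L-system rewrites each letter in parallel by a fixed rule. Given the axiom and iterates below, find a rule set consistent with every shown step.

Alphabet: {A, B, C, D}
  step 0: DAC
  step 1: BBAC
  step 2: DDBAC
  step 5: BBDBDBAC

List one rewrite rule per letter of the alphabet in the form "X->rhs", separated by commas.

  step 1 ⇒ step 2: BBAC ⇒ D·D·B·AC
    A ↦ B
    B ↦ D
    C ↦ AC
  step 0 ⇒ step 1: DAC ⇒ B·B·AC
    D ↦ B

A->B, B->D, C->AC, D->B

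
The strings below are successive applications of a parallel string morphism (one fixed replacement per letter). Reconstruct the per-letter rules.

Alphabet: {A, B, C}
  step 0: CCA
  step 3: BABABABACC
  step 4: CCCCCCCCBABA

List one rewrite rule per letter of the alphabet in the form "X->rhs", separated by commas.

  step 3 ⇒ step 4: BABABABACC ⇒ C·C·C·C·C·C·C·C·BA·BA
    A ↦ C
    B ↦ C
    C ↦ BA

A->C, B->C, C->BA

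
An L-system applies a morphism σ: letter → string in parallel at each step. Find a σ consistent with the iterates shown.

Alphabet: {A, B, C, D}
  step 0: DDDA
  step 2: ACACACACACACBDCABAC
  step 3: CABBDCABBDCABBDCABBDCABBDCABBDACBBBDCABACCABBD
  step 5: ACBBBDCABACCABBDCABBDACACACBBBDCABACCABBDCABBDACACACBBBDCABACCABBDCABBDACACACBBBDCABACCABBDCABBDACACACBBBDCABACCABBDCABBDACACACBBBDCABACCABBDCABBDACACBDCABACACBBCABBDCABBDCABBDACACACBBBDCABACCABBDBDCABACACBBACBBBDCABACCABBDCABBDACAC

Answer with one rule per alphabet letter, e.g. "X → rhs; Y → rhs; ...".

A->CAB, B->AC, C->BD, D->BB

  step 2 ⇒ step 3: ACACACACACACBDCABAC ⇒ CAB·BD·CAB·BD·CAB·BD·CAB·BD·CAB·BD·CAB·BD·AC·BB·BD·CAB·AC·CAB·BD
    A ↦ CAB
    B ↦ AC
    C ↦ BD
    D ↦ BB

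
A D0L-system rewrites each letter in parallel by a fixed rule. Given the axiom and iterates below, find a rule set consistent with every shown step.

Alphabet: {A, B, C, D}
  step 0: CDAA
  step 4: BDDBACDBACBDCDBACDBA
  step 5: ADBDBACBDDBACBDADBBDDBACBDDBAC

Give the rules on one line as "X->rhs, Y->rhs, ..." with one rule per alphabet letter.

A->C, B->A, C->BD, D->DB

  step 4 ⇒ step 5: BDDBACDBACBDCDBACDBA ⇒ A·DB·DB·A·C·BD·DB·A·C·BD·A·DB·BD·DB·A·C·BD·DB·A·C
    A ↦ C
    B ↦ A
    C ↦ BD
    D ↦ DB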